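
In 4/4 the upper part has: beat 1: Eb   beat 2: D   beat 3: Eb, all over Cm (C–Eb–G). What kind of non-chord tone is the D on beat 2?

The harmony at that moment is C minor triad (C, Eb, G); D is not a chord tone.
It is approached by step down from Eb and left by step up to Eb.
Step away and step back to the same note — a neighbor tone (lower neighbor).

Lower neighbor tone.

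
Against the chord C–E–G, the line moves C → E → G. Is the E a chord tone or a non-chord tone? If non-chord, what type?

C major triad contains C, E, G; E is the third, so it is a chord tone.

Chord tone (the third of C major triad).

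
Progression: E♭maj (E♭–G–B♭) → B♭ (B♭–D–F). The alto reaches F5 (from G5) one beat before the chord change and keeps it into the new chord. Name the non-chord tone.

The harmony at that moment is E♭ major triad (E♭, G, B♭); F5 is not a chord tone.
It is approached by step down from G5 and then sustained as the same pitch into the next harmony.
Arriving early and becoming a chord tone when the harmony changes — an anticipation.

F5 is an anticipation.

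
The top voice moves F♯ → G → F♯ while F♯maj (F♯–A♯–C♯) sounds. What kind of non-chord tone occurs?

The harmony at that moment is F♯ major triad (F♯, A♯, C♯); G is not a chord tone.
It is approached by step up from F♯ and left by step down to F♯.
Step away and step back to the same note — a neighbor tone (upper neighbor).

G is a neighbor tone.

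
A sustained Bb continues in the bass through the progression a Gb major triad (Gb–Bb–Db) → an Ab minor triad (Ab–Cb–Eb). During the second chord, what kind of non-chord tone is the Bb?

Pedal tone (pedal point).

The harmony at that moment is Ab minor triad (Ab, Cb, Eb); Bb is not a chord tone.
It is held over (the same pitch as the preceding Bb) and then sustained as the same pitch into the next harmony.
Sustained through a change of harmony — a pedal tone.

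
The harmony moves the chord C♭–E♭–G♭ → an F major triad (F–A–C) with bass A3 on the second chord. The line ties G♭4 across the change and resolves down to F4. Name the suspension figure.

At the second chord the bass is A3. The suspended G♭4 lies a seventh above the bass; after resolving down by step to F4, the interval above the bass becomes a sixth.
Suspension figures are named by those two intervals: 7–6.

7–6 suspension.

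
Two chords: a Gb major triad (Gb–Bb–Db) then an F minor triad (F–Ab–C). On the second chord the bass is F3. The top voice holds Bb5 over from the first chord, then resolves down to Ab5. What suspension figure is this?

4–3 suspension.

At the second chord the bass is F3. The suspended Bb5 lies a fourth above the bass; after resolving down by step to Ab5, the interval above the bass becomes a third.
Suspension figures are named by those two intervals: 4–3.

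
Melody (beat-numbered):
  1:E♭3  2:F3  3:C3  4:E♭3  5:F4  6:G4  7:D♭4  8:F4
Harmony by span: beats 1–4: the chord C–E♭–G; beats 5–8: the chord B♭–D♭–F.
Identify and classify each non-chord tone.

The harmony at that moment is C minor triad (C, E♭, G); F3 is not a chord tone.
It is approached by step up from E♭3 and left by leap down to C3.
Step in, leap out — an escape tone.
The harmony at that moment is B♭ minor triad (B♭, D♭, F); G4 is not a chord tone.
It is approached by step up from F4 and left by leap down to D♭4.
Step in, leap out — an escape tone.

F3 (beat 2) — escape tone; G4 (beat 6) — escape tone.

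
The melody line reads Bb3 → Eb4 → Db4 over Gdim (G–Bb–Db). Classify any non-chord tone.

The harmony at that moment is G diminished triad (G, Bb, Db); Eb4 is not a chord tone.
It is approached by leap up from Bb3 and left by step down to Db4.
Leap in, step out — an appoggiatura.

Eb4 is an appoggiatura.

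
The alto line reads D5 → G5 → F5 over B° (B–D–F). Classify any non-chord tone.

G5 is an appoggiatura.

The harmony at that moment is B diminished triad (B, D, F); G5 is not a chord tone.
It is approached by leap up from D5 and left by step down to F5.
Leap in, step out — an appoggiatura.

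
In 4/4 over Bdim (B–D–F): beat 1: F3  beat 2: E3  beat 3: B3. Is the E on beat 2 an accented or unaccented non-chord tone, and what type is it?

Unaccented escape tone.

The harmony at that moment is B diminished triad (B, D, F); E3 is not a chord tone.
It is approached by step down from F3 and left by leap up to B3.
Step in, leap out — an escape tone.
It falls on a weak beat, so it is unaccented.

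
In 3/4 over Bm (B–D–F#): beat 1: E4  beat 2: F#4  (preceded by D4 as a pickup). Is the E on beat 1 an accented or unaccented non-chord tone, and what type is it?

The harmony at that moment is B minor triad (B, D, F#); E4 is not a chord tone.
It is approached by step up from D4 and left by step up to F#4.
Step in, step out in the same direction — a passing tone.
It falls on the downbeat, so it is accented.

Accented passing tone.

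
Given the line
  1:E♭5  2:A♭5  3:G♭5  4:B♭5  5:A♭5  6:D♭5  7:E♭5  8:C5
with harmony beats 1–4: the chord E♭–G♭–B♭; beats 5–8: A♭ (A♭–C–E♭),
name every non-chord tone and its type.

The harmony at that moment is E♭ minor triad (E♭, G♭, B♭); A♭5 is not a chord tone.
It is approached by leap up from E♭5 and left by step down to G♭5.
Leap in, step out — an appoggiatura.
The harmony at that moment is A♭ major triad (A♭, C, E♭); D♭5 is not a chord tone.
It is approached by leap down from A♭5 and left by step up to E♭5.
Leap in, step out — an appoggiatura.

A♭5 (beat 2) — appoggiatura; D♭5 (beat 6) — appoggiatura.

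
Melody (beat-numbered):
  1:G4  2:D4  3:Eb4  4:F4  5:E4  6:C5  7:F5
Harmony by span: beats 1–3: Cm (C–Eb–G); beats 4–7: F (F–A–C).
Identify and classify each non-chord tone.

D4 (beat 2) — appoggiatura; E4 (beat 5) — escape tone.

The harmony at that moment is C minor triad (C, Eb, G); D4 is not a chord tone.
It is approached by leap down from G4 and left by step up to Eb4.
Leap in, step out — an appoggiatura.
The harmony at that moment is F major triad (F, A, C); E4 is not a chord tone.
It is approached by step down from F4 and left by leap up to C5.
Step in, leap out — an escape tone.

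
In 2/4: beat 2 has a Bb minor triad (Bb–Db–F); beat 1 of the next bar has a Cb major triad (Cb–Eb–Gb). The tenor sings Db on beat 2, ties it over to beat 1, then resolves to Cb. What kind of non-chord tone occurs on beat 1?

Suspension.

The harmony at that moment is Cb major triad (Cb, Eb, Gb); Db is not a chord tone.
It is held over (the same pitch as the preceding Db) and left by step down to Cb.
Held over from the previous chord and resolving down by step — a suspension.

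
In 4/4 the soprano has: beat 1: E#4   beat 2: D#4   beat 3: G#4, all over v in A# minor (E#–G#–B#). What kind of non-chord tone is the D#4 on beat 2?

The harmony at that moment is E# minor triad (E#, G#, B#); D#4 is not a chord tone.
It is approached by step down from E#4 and left by leap up to G#4.
Step in, leap out, on a weak beat — an escape tone.

Escape tone.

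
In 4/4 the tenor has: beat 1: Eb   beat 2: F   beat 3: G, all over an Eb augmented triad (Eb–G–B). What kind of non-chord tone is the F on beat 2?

Passing tone.

The harmony at that moment is Eb augmented triad (Eb, G, B); F is not a chord tone.
It is approached by step up from Eb and left by step up to G.
Step in, step out in the same direction — a passing tone.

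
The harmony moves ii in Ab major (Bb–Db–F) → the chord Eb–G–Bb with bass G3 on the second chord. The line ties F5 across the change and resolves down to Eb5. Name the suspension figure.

At the second chord the bass is G3. The suspended F5 lies a seventh above the bass; after resolving down by step to Eb5, the interval above the bass becomes a sixth.
Suspension figures are named by those two intervals: 7–6.

7–6 suspension.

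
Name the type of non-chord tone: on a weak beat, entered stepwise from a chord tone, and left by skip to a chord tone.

Escape tone.

Approach: by step. Departure: by leap. Metric position: weak.
Step in, leap out, from a weak position — an escape tone (échappée). (It is the mirror image of the appoggiatura, which leaps in and steps out on a strong beat.)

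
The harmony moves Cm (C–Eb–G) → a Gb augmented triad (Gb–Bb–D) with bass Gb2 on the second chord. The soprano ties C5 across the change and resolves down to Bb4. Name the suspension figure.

At the second chord the bass is Gb2. The suspended C5 lies a fourth above the bass; after resolving down by step to Bb4, the interval above the bass becomes a third.
Suspension figures are named by those two intervals: 4–3.

4–3 suspension.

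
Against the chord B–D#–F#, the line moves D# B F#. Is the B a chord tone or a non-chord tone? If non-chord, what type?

B major triad contains B, D#, F#; B is the root, so it is a chord tone.

Chord tone (the root of B major triad).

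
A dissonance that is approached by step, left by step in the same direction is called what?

Approach: by step. Departure: by step, continuing in the same direction.
Stepwise on both sides with no change of direction means the note fills in the space between two different chord tones — a passing tone. (Had it turned back to its starting note it would be a neighbor tone instead.)

Passing tone.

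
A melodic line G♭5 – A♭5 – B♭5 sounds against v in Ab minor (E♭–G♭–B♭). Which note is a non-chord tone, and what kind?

The harmony at that moment is E♭ minor triad (E♭, G♭, B♭); A♭5 is not a chord tone.
It is approached by step up from G♭5 and left by step up to B♭5.
Step in, step out in the same direction — a passing tone.

A♭5 is a passing tone.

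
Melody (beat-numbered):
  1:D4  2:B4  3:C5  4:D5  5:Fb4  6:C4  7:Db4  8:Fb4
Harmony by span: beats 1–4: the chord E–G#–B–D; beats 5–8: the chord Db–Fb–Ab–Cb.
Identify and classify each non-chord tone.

The harmony at that moment is E dominant seventh chord (E, G#, B, D); C5 is not a chord tone.
It is approached by step up from B4 and left by step up to D5.
Step in, step out in the same direction — a passing tone.
The harmony at that moment is Db minor seventh chord (Db, Fb, Ab, Cb); C4 is not a chord tone.
It is approached by leap down from Fb4 and left by step up to Db4.
Leap in, step out — an appoggiatura.

C5 (beat 3) — passing tone; C4 (beat 6) — appoggiatura.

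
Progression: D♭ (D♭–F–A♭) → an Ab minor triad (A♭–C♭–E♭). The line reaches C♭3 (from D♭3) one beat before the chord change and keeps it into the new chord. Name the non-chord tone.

The harmony at that moment is D♭ major triad (D♭, F, A♭); C♭3 is not a chord tone.
It is approached by step down from D♭3 and then sustained as the same pitch into the next harmony.
Arriving early and becoming a chord tone when the harmony changes — an anticipation.

C♭3 is an anticipation.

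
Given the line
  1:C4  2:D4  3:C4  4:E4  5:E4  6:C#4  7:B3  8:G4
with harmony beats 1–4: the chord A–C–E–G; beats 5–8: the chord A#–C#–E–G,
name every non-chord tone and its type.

D4 (beat 2) — neighbor tone; B3 (beat 7) — escape tone.

The harmony at that moment is A minor seventh chord (A, C, E, G); D4 is not a chord tone.
It is approached by step up from C4 and left by step down to C4.
Step away and step back to the same note — a neighbor tone (upper neighbor).
The harmony at that moment is A# diminished seventh chord (A#, C#, E, G); B3 is not a chord tone.
It is approached by step down from C#4 and left by leap up to G4.
Step in, leap out — an escape tone.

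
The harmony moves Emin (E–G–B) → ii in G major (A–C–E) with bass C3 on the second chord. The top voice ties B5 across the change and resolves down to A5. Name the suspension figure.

7–6 suspension.

At the second chord the bass is C3. The suspended B5 lies a seventh above the bass; after resolving down by step to A5, the interval above the bass becomes a sixth.
Suspension figures are named by those two intervals: 7–6.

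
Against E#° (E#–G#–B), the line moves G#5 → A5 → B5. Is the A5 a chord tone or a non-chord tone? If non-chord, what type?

Non-chord tone — a passing tone.

The harmony at that moment is E# diminished triad (E#, G#, B); A5 is not a chord tone.
It is approached by step up from G#5 and left by step up to B5.
Step in, step out in the same direction — a passing tone.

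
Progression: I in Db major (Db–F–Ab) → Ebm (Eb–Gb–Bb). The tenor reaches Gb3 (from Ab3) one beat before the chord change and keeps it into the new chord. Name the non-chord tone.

The harmony at that moment is Db major triad (Db, F, Ab); Gb3 is not a chord tone.
It is approached by step down from Ab3 and then sustained as the same pitch into the next harmony.
Arriving early and becoming a chord tone when the harmony changes — an anticipation.

Gb3 is an anticipation.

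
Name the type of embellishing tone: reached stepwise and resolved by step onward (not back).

Passing tone.

Approach: by step. Departure: by step, continuing in the same direction.
Stepwise on both sides with no change of direction means the note fills in the space between two different chord tones — a passing tone. (Had it turned back to its starting note it would be a neighbor tone instead.)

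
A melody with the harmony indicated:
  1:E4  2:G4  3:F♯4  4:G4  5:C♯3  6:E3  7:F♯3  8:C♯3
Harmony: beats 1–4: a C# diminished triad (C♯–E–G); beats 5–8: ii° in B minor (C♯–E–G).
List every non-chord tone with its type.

F♯4 (beat 3) — neighbor tone; F♯3 (beat 7) — escape tone.

The harmony at that moment is C♯ diminished triad (C♯, E, G); F♯4 is not a chord tone.
It is approached by step down from G4 and left by step up to G4.
Step away and step back to the same note — a neighbor tone (lower neighbor).
The harmony at that moment is C♯ diminished triad (C♯, E, G); F♯3 is not a chord tone.
It is approached by step up from E3 and left by leap down to C♯3.
Step in, leap out — an escape tone.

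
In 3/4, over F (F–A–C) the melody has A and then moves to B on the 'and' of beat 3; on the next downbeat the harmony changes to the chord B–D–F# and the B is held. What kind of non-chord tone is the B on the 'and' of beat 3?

The harmony at that moment is F major triad (F, A, C); B is not a chord tone.
It is approached by step up from A and then sustained as the same pitch into the next harmony.
Arriving early and becoming a chord tone when the harmony changes — an anticipation.

Anticipation.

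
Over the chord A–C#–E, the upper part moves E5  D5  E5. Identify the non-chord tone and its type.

D5 is a neighbor tone.

The harmony at that moment is A major triad (A, C#, E); D5 is not a chord tone.
It is approached by step down from E5 and left by step up to E5.
Step away and step back to the same note — a neighbor tone (lower neighbor).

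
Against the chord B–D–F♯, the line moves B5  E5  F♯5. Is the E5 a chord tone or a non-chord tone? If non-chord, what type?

Non-chord tone — an appoggiatura.

The harmony at that moment is B minor triad (B, D, F♯); E5 is not a chord tone.
It is approached by leap down from B5 and left by step up to F♯5.
Leap in, step out — an appoggiatura.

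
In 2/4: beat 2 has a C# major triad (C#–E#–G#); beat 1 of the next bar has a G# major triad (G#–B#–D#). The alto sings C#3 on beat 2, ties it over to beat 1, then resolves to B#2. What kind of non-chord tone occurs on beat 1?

Suspension.

The harmony at that moment is G# major triad (G#, B#, D#); C#3 is not a chord tone.
It is held over (the same pitch as the preceding C#3) and left by step down to B#2.
Held over from the previous chord and resolving down by step — a suspension.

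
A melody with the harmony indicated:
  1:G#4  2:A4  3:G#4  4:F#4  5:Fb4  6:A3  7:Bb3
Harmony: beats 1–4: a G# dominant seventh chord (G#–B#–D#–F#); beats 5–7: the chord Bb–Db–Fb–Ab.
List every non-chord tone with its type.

The harmony at that moment is G# dominant seventh chord (G#, B#, D#, F#); A4 is not a chord tone.
It is approached by step up from G#4 and left by step down to G#4.
Step away and step back to the same note — a neighbor tone (upper neighbor).
The harmony at that moment is Bb half-diminished seventh chord (Bb, Db, Fb, Ab); A3 is not a chord tone.
It is approached by leap down from Fb4 and left by step up to Bb3.
Leap in, step out — an appoggiatura.

A4 (beat 2) — neighbor tone; A3 (beat 6) — appoggiatura.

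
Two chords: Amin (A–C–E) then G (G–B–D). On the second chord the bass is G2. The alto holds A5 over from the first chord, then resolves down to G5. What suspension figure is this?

At the second chord the bass is G2. The suspended A5 lies a ninth above the bass; after resolving down by step to G5, the interval above the bass becomes an octave.
Suspension figures are named by those two intervals: 9–8.

9–8 suspension.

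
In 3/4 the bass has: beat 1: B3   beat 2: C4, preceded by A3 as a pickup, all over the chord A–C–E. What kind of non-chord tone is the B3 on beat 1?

The harmony at that moment is A minor triad (A, C, E); B3 is not a chord tone.
It is approached by step up from A3 and left by step up to C4.
Step in, step out in the same direction — a passing tone.

Passing tone.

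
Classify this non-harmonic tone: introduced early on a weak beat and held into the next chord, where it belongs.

Approach: ahead of the chord change (typically by step), so it is dissonant against the current harmony. Departure: none — the same pitch is restated or held and is a chord tone of the new harmony.
Dissonant first, consonant once the harmony catches up: the note simply arrives early — an anticipation. (The reverse timing, consonant first and dissonant after the change, would be a suspension or retardation.)

Anticipation.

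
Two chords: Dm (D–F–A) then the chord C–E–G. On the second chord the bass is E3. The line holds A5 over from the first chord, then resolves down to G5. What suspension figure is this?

At the second chord the bass is E3. The suspended A5 lies a fourth above the bass; after resolving down by step to G5, the interval above the bass becomes a third.
Suspension figures are named by those two intervals: 4–3.

4–3 suspension.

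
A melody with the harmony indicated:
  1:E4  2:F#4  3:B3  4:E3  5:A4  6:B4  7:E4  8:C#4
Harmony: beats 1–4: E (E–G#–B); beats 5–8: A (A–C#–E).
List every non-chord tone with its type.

F#4 (beat 2) — escape tone; B4 (beat 6) — escape tone.

The harmony at that moment is E major triad (E, G#, B); F#4 is not a chord tone.
It is approached by step up from E4 and left by leap down to B3.
Step in, leap out — an escape tone.
The harmony at that moment is A major triad (A, C#, E); B4 is not a chord tone.
It is approached by step up from A4 and left by leap down to E4.
Step in, leap out — an escape tone.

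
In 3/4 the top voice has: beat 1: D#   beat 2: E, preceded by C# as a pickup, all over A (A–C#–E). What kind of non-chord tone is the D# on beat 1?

The harmony at that moment is A major triad (A, C#, E); D# is not a chord tone.
It is approached by step up from C# and left by step up to E.
Step in, step out in the same direction — a passing tone.

Passing tone.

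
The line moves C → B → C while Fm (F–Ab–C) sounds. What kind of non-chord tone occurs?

B is a neighbor tone.

The harmony at that moment is F minor triad (F, Ab, C); B is not a chord tone.
It is approached by step down from C and left by step up to C.
Step away and step back to the same note — a neighbor tone (lower neighbor).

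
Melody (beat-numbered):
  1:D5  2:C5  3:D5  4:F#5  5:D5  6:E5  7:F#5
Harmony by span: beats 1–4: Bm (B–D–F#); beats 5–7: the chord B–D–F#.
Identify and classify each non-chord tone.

C5 (beat 2) — neighbor tone; E5 (beat 6) — passing tone.

The harmony at that moment is B minor triad (B, D, F#); C5 is not a chord tone.
It is approached by step down from D5 and left by step up to D5.
Step away and step back to the same note — a neighbor tone (lower neighbor).
The harmony at that moment is B minor triad (B, D, F#); E5 is not a chord tone.
It is approached by step up from D5 and left by step up to F#5.
Step in, step out in the same direction — a passing tone.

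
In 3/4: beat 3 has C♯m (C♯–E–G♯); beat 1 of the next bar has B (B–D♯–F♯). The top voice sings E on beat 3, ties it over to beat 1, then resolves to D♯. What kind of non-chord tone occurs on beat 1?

The harmony at that moment is B major triad (B, D♯, F♯); E is not a chord tone.
It is held over (the same pitch as the preceding E) and left by step down to D♯.
Held over from the previous chord and resolving down by step — a suspension.

Suspension.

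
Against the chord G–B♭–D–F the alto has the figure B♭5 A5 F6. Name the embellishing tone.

The harmony at that moment is G minor seventh chord (G, B♭, D, F); A5 is not a chord tone.
It is approached by step down from B♭5 and left by leap up to F6.
Step in, leap out — an escape tone.

A5 is an escape tone.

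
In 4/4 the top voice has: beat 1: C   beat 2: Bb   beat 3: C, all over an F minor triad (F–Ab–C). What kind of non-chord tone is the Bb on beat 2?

The harmony at that moment is F minor triad (F, Ab, C); Bb is not a chord tone.
It is approached by step down from C and left by step up to C.
Step away and step back to the same note — a neighbor tone (lower neighbor).

Lower neighbor tone.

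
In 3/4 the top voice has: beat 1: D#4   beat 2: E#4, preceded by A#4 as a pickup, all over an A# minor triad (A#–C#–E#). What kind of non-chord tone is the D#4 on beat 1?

Appoggiatura.

The harmony at that moment is A# minor triad (A#, C#, E#); D#4 is not a chord tone.
It is approached by leap down from A#4 and left by step up to E#4.
Leap in, step out, metrically accented — an appoggiatura.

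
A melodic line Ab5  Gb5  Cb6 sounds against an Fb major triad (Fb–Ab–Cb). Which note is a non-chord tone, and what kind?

Gb5 is an escape tone.

The harmony at that moment is Fb major triad (Fb, Ab, Cb); Gb5 is not a chord tone.
It is approached by step down from Ab5 and left by leap up to Cb6.
Step in, leap out — an escape tone.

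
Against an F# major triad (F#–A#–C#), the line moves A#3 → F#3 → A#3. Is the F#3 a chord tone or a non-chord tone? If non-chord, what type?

Chord tone (the root of F# major triad).

F# major triad contains F#, A#, C#; F# is the root, so it is a chord tone.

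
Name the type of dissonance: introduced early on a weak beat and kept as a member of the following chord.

Approach: ahead of the chord change (typically by step), so it is dissonant against the current harmony. Departure: none — the same pitch is restated or held and is a chord tone of the new harmony.
Dissonant first, consonant once the harmony catches up: the note simply arrives early — an anticipation. (The reverse timing, consonant first and dissonant after the change, would be a suspension or retardation.)

Anticipation.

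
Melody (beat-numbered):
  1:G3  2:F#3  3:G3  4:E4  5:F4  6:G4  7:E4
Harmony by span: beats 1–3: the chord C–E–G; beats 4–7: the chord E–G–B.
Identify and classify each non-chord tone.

The harmony at that moment is C major triad (C, E, G); F#3 is not a chord tone.
It is approached by step down from G3 and left by step up to G3.
Step away and step back to the same note — a neighbor tone (lower neighbor).
The harmony at that moment is E minor triad (E, G, B); F4 is not a chord tone.
It is approached by step up from E4 and left by step up to G4.
Step in, step out in the same direction — a passing tone.

F#3 (beat 2) — neighbor tone; F4 (beat 5) — passing tone.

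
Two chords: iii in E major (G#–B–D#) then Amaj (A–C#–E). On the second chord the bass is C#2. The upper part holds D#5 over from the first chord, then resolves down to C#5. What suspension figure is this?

9–8 suspension.

At the second chord the bass is C#2. The suspended D#5 lies a ninth above the bass; after resolving down by step to C#5, the interval above the bass becomes an octave.
Suspension figures are named by those two intervals: 9–8.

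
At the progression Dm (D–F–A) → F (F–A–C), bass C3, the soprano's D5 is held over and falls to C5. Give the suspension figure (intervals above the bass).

At the second chord the bass is C3. The suspended D5 lies a ninth above the bass; after resolving down by step to C5, the interval above the bass becomes an octave.
Suspension figures are named by those two intervals: 9–8.

9–8 suspension.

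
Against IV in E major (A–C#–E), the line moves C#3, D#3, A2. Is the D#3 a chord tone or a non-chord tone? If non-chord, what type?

The harmony at that moment is A major triad (A, C#, E); D#3 is not a chord tone.
It is approached by step up from C#3 and left by leap down to A2.
Step in, leap out — an escape tone.

Non-chord tone — an escape tone.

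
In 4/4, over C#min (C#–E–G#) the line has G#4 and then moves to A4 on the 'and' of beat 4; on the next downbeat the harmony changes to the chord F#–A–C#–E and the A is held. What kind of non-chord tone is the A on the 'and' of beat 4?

Anticipation.

The harmony at that moment is C# minor triad (C#, E, G#); A4 is not a chord tone.
It is approached by step up from G#4 and then sustained as the same pitch into the next harmony.
Arriving early and becoming a chord tone when the harmony changes — an anticipation.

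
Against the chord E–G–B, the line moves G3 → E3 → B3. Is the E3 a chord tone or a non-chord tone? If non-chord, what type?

Chord tone (the root of E minor triad).

E minor triad contains E, G, B; E is the root, so it is a chord tone.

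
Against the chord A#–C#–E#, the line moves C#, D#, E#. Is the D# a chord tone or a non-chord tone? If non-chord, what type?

Non-chord tone — a passing tone.

The harmony at that moment is A# minor triad (A#, C#, E#); D# is not a chord tone.
It is approached by step up from C# and left by step up to E#.
Step in, step out in the same direction — a passing tone.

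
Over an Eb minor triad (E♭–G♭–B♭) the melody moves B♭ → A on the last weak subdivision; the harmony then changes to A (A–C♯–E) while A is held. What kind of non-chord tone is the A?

A is an anticipation.

The harmony at that moment is E♭ minor triad (E♭, G♭, B♭); A is not a chord tone.
It is approached by step down from B♭ and then sustained as the same pitch into the next harmony.
Arriving early and becoming a chord tone when the harmony changes — an anticipation.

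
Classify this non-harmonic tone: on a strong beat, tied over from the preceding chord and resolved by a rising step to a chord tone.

Approach: by preparation — the pitch is first a chord tone, then held (tied or repeated) while the harmony changes under it. Departure: up by step. Metric position: strong.
A prepared dissonance that resolves upward by step — a retardation. (The same figure resolving downward would be a suspension.)

Retardation.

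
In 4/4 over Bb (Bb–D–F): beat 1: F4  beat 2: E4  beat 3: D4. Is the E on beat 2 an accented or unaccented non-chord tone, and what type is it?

Unaccented passing tone.

The harmony at that moment is Bb major triad (Bb, D, F); E4 is not a chord tone.
It is approached by step down from F4 and left by step down to D4.
Step in, step out in the same direction — a passing tone.
It falls on a weak beat, so it is unaccented.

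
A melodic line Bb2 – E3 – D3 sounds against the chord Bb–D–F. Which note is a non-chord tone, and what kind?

E3 is an appoggiatura.

The harmony at that moment is Bb major triad (Bb, D, F); E3 is not a chord tone.
It is approached by leap up from Bb2 and left by step down to D3.
Leap in, step out — an appoggiatura.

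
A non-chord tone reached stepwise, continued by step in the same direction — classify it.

Passing tone.

Approach: by step. Departure: by step, continuing in the same direction.
Stepwise on both sides with no change of direction means the note fills in the space between two different chord tones — a passing tone. (Had it turned back to its starting note it would be a neighbor tone instead.)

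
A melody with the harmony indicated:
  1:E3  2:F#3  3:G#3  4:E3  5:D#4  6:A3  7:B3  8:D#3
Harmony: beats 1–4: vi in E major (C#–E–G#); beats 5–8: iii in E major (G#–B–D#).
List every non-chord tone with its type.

The harmony at that moment is C# minor triad (C#, E, G#); F#3 is not a chord tone.
It is approached by step up from E3 and left by step up to G#3.
Step in, step out in the same direction — a passing tone.
The harmony at that moment is G# minor triad (G#, B, D#); A3 is not a chord tone.
It is approached by leap down from D#4 and left by step up to B3.
Leap in, step out — an appoggiatura.

F#3 (beat 2) — passing tone; A3 (beat 6) — appoggiatura.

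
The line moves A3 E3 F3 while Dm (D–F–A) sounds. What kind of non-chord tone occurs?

E3 is an appoggiatura.

The harmony at that moment is D minor triad (D, F, A); E3 is not a chord tone.
It is approached by leap down from A3 and left by step up to F3.
Leap in, step out — an appoggiatura.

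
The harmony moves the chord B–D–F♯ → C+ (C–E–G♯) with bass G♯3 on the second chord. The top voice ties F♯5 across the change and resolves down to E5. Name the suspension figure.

7–6 suspension.

At the second chord the bass is G♯3. The suspended F♯5 lies a seventh above the bass; after resolving down by step to E5, the interval above the bass becomes a sixth.
Suspension figures are named by those two intervals: 7–6.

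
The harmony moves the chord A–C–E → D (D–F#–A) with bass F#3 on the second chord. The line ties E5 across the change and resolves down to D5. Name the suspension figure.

At the second chord the bass is F#3. The suspended E5 lies a seventh above the bass; after resolving down by step to D5, the interval above the bass becomes a sixth.
Suspension figures are named by those two intervals: 7–6.

7–6 suspension.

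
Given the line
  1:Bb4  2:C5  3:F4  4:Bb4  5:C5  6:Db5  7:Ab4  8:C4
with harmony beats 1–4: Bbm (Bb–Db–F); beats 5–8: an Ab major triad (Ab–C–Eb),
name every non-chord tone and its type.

C5 (beat 2) — escape tone; Db5 (beat 6) — escape tone.

The harmony at that moment is Bb minor triad (Bb, Db, F); C5 is not a chord tone.
It is approached by step up from Bb4 and left by leap down to F4.
Step in, leap out — an escape tone.
The harmony at that moment is Ab major triad (Ab, C, Eb); Db5 is not a chord tone.
It is approached by step up from C5 and left by leap down to Ab4.
Step in, leap out — an escape tone.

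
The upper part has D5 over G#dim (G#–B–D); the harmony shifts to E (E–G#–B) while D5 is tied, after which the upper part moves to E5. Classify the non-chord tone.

The harmony at that moment is E major triad (E, G#, B); D5 is not a chord tone.
It is held over (the same pitch as the preceding D5) and left by step up to E5.
Held over from the previous chord and resolving up by step — a retardation.

D5 is a retardation.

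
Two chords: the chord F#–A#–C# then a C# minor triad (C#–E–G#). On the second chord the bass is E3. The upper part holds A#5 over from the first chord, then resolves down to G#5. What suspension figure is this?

At the second chord the bass is E3. The suspended A#5 lies a fourth above the bass; after resolving down by step to G#5, the interval above the bass becomes a third.
Suspension figures are named by those two intervals: 4–3.

4–3 suspension.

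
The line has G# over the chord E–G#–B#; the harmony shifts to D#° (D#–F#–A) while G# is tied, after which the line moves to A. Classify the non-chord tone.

The harmony at that moment is D# diminished triad (D#, F#, A); G# is not a chord tone.
It is held over (the same pitch as the preceding G#) and left by step up to A.
Held over from the previous chord and resolving up by step — a retardation.

G# is a retardation.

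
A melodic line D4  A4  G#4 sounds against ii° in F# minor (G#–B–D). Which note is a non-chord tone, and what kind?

A4 is an appoggiatura.

The harmony at that moment is G# diminished triad (G#, B, D); A4 is not a chord tone.
It is approached by leap up from D4 and left by step down to G#4.
Leap in, step out — an appoggiatura.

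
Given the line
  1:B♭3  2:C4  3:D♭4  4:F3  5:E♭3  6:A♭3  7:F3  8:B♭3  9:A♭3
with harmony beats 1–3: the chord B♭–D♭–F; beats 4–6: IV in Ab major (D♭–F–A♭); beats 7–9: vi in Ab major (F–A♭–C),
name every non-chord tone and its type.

The harmony at that moment is B♭ minor triad (B♭, D♭, F); C4 is not a chord tone.
It is approached by step up from B♭3 and left by step up to D♭4.
Step in, step out in the same direction — a passing tone.
The harmony at that moment is D♭ major triad (D♭, F, A♭); E♭3 is not a chord tone.
It is approached by step down from F3 and left by leap up to A♭3.
Step in, leap out — an escape tone.
The harmony at that moment is F minor triad (F, A♭, C); B♭3 is not a chord tone.
It is approached by leap up from F3 and left by step down to A♭3.
Leap in, step out — an appoggiatura.

C4 (beat 2) — passing tone; E♭3 (beat 5) — escape tone; B♭3 (beat 8) — appoggiatura.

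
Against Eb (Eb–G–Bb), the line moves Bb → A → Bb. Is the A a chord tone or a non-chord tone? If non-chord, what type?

Non-chord tone — a neighbor tone.

The harmony at that moment is Eb major triad (Eb, G, Bb); A is not a chord tone.
It is approached by step down from Bb and left by step up to Bb.
Step away and step back to the same note — a neighbor tone (lower neighbor).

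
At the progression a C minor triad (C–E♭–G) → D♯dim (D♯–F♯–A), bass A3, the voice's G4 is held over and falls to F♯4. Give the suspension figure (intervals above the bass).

At the second chord the bass is A3. The suspended G4 lies a seventh above the bass; after resolving down by step to F♯4, the interval above the bass becomes a sixth.
Suspension figures are named by those two intervals: 7–6.

7–6 suspension.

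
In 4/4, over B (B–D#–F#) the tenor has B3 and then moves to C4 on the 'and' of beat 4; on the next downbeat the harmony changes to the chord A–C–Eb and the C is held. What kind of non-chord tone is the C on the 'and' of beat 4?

Anticipation.

The harmony at that moment is B major triad (B, D#, F#); C4 is not a chord tone.
It is approached by step up from B3 and then sustained as the same pitch into the next harmony.
Arriving early and becoming a chord tone when the harmony changes — an anticipation.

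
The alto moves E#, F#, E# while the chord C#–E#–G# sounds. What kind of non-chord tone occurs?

The harmony at that moment is C# major triad (C#, E#, G#); F# is not a chord tone.
It is approached by step up from E# and left by step down to E#.
Step away and step back to the same note — a neighbor tone (upper neighbor).

F# is a neighbor tone.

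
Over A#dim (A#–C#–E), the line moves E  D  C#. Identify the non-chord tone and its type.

D is a passing tone.

The harmony at that moment is A# diminished triad (A#, C#, E); D is not a chord tone.
It is approached by step down from E and left by step down to C#.
Step in, step out in the same direction — a passing tone.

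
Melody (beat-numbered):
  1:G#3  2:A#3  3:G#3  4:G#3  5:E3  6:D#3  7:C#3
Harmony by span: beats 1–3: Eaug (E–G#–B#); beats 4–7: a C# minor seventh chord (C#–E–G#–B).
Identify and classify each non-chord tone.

A#3 (beat 2) — neighbor tone; D#3 (beat 6) — passing tone.

The harmony at that moment is E augmented triad (E, G#, B#); A#3 is not a chord tone.
It is approached by step up from G#3 and left by step down to G#3.
Step away and step back to the same note — a neighbor tone (upper neighbor).
The harmony at that moment is C# minor seventh chord (C#, E, G#, B); D#3 is not a chord tone.
It is approached by step down from E3 and left by step down to C#3.
Step in, step out in the same direction — a passing tone.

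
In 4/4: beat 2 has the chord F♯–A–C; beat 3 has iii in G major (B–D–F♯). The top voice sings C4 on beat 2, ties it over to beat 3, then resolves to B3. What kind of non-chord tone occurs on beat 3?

The harmony at that moment is B minor triad (B, D, F♯); C4 is not a chord tone.
It is held over (the same pitch as the preceding C4) and left by step down to B3.
Held over from the previous chord and resolving down by step — a suspension.

Suspension.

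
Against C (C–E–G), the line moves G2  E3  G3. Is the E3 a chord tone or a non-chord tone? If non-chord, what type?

C major triad contains C, E, G; E is the third, so it is a chord tone.

Chord tone (the third of C major triad).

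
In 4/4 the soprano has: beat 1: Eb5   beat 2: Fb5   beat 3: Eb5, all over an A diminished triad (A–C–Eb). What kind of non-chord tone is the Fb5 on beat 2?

The harmony at that moment is A diminished triad (A, C, Eb); Fb5 is not a chord tone.
It is approached by step up from Eb5 and left by step down to Eb5.
Step away and step back to the same note — a neighbor tone (upper neighbor).

Upper neighbor tone.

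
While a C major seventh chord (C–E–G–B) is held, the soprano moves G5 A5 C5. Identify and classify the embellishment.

A5 is an escape tone.

The harmony at that moment is C major seventh chord (C, E, G, B); A5 is not a chord tone.
It is approached by step up from G5 and left by leap down to C5.
Step in, leap out — an escape tone.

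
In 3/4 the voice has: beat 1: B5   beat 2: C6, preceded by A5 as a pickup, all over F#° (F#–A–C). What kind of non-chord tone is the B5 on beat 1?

The harmony at that moment is F# diminished triad (F#, A, C); B5 is not a chord tone.
It is approached by step up from A5 and left by step up to C6.
Step in, step out in the same direction — a passing tone.

Passing tone.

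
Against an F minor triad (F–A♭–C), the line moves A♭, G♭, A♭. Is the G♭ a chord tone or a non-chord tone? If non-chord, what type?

Non-chord tone — a neighbor tone.

The harmony at that moment is F minor triad (F, A♭, C); G♭ is not a chord tone.
It is approached by step down from A♭ and left by step up to A♭.
Step away and step back to the same note — a neighbor tone (lower neighbor).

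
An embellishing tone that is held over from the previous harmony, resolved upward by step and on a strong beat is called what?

Retardation.

Approach: by preparation — the pitch is first a chord tone, then held (tied or repeated) while the harmony changes under it. Departure: up by step. Metric position: strong.
A prepared dissonance that resolves upward by step — a retardation. (The same figure resolving downward would be a suspension.)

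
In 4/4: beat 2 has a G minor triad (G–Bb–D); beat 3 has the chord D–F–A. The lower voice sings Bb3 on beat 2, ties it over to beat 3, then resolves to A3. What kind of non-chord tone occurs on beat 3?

Suspension.

The harmony at that moment is D minor triad (D, F, A); Bb3 is not a chord tone.
It is held over (the same pitch as the preceding Bb3) and left by step down to A3.
Held over from the previous chord and resolving down by step — a suspension.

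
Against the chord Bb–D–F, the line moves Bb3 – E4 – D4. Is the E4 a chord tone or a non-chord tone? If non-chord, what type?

Non-chord tone — an appoggiatura.

The harmony at that moment is Bb major triad (Bb, D, F); E4 is not a chord tone.
It is approached by leap up from Bb3 and left by step down to D4.
Leap in, step out — an appoggiatura.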